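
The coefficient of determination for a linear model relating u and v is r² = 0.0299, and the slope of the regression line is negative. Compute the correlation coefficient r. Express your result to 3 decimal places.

-0.173

|r| = √0.0299 = 0.173
The association is negative, so r = −0.173.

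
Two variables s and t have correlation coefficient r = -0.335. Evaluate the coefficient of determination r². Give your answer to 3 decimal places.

r² = (-0.335)² = 0.112

0.112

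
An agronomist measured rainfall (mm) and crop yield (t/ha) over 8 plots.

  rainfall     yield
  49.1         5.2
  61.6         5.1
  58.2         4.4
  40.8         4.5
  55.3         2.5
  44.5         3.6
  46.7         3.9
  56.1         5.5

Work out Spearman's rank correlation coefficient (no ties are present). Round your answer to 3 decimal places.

Rank rainfall: 4, 8, 7, 1, 5, 2, 3, 6
Rank yield: 7, 6, 4, 5, 1, 2, 3, 8
d = rank(rainfall) − rank(yield): -3, 2, 3, -4, 4, 0, 0, -2; Σd² = 58
ρ = 1 − 6Σd² / [n(n²−1)] = 1 − 6×58 / (8×63) = 1 − 348/504 ≈ 0.310

0.310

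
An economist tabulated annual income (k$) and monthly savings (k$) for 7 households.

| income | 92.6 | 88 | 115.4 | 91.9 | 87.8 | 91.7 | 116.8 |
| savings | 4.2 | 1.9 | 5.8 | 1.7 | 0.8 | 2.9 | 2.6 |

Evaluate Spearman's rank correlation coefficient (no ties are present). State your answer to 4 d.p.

0.6429

Rank income: 5, 2, 6, 4, 1, 3, 7
Rank savings: 6, 3, 7, 2, 1, 5, 4
d = rank(income) − rank(savings): -1, -1, -1, 2, 0, -2, 3; Σd² = 20
ρ = 1 − 6Σd² / [n(n²−1)] = 1 − 6×20 / (7×48) = 1 − 120/336 ≈ 0.6429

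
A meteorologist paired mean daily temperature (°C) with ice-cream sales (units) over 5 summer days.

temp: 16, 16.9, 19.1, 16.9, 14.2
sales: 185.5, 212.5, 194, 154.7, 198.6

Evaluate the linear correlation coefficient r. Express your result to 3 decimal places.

n = 5, Σx = 83.1, Σy = 945.3, Σx² = 1393.67, Σy² = 180576.55, Σxy = 15699.2
nΣxy − ΣxΣy = 78496 − 78554.43 = -58.43
nΣx² − (Σx)² = 6968.35 − 6905.61 = 62.74; nΣy² − (Σy)² = 902882.75 − 893592.09 = 9290.66
r = -58.43 / √(62.74 × 9290.66) = -58.43 / 763.4763 ≈ -0.077

-0.077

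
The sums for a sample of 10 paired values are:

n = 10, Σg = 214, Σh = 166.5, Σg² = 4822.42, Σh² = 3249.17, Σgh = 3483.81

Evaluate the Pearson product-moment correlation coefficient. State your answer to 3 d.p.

r = (nΣgh − ΣgΣh) / √[(nΣg² − (Σg)²)(nΣh² − (Σh)²)]
Numerator: 10×3483.81 − 214×166.5 = -792.9
Denominator: √[(48224.2 − 45796)(32491.7 − 27722.25)] = √[2428.2 × 4769.45] = 3403.1131
r = -792.9 / 3403.1131 ≈ -0.233

-0.233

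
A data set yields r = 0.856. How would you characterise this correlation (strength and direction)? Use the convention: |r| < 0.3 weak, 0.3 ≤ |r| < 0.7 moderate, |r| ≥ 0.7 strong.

r = 0.856 > 0 so the relationship is positive.
|r| = 0.856, which falls in the strong range.

strong positive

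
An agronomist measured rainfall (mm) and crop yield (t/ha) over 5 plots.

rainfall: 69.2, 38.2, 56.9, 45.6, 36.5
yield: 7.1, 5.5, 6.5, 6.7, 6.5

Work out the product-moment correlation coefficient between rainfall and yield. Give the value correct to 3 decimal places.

n = 5, Σx = 246.4, Σy = 32.3, Σx² = 12897.1, Σy² = 210.05, Σxy = 1614.04
nΣxy − ΣxΣy = 8070.2 − 7958.72 = 111.48
nΣx² − (Σx)² = 64485.5 − 60712.96 = 3772.54; nΣy² − (Σy)² = 1050.25 − 1043.29 = 6.96
r = 111.48 / √(3772.54 × 6.96) = 111.48 / 162.0397 ≈ 0.688

0.688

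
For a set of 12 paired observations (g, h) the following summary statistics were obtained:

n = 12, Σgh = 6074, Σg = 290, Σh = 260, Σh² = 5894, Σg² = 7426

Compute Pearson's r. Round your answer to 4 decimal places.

-0.6344

r = (nΣgh − ΣgΣh) / √[(nΣg² − (Σg)²)(nΣh² − (Σh)²)]
Numerator: 12×6074 − 290×260 = -2512
Denominator: √[(89112 − 84100)(70728 − 67600)] = √[5012 × 3128] = 3959.4868
r = -2512 / 3959.4868 ≈ -0.6344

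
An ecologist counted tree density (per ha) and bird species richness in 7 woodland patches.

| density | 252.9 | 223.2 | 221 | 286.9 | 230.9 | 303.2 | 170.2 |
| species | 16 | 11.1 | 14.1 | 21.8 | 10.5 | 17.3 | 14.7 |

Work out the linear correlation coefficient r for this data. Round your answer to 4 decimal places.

0.6028

n = 7, Σx = 1688.3, Σy = 105.5, Σx² = 419142.35, Σy² = 1678.89, Σxy = 26066.19
nΣxy − ΣxΣy = 182463.33 − 178115.65 = 4347.68
nΣx² − (Σx)² = 2933996.45 − 2850356.89 = 83639.56; nΣy² − (Σy)² = 11752.23 − 11130.25 = 621.98
r = 4347.68 / √(83639.56 × 621.98) = 4347.68 / 7212.6371 ≈ 0.6028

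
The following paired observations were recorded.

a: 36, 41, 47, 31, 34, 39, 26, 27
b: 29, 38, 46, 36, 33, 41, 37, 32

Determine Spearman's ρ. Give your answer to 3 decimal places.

0.571

Rank a: 5, 7, 8, 3, 4, 6, 1, 2
Rank b: 1, 6, 8, 4, 3, 7, 5, 2
d = rank(a) − rank(b): 4, 1, 0, -1, 1, -1, -4, 0; Σd² = 36
ρ = 1 − 6Σd² / [n(n²−1)] = 1 − 6×36 / (8×63) = 1 − 216/504 ≈ 0.571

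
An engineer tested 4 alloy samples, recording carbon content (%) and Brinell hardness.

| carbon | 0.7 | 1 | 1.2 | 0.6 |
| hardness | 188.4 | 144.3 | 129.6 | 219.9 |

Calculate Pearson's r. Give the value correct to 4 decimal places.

n = 4, Σx = 3.5, Σy = 682.2, Σx² = 3.29, Σy² = 121469.22, Σxy = 563.64
nΣxy − ΣxΣy = 2254.56 − 2387.7 = -133.14
nΣx² − (Σx)² = 13.16 − 12.25 = 0.91; nΣy² − (Σy)² = 485876.88 − 465396.84 = 20480.04
r = -133.14 / √(0.91 × 20480.04) = -133.14 / 136.5168 ≈ -0.9753

-0.9753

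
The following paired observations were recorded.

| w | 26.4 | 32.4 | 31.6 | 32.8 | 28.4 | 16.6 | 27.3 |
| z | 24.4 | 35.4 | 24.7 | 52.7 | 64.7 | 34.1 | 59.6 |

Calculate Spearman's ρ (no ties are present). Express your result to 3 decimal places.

Rank w: 2, 6, 5, 7, 4, 1, 3
Rank z: 1, 4, 2, 5, 7, 3, 6
d = rank(w) − rank(z): 1, 2, 3, 2, -3, -2, -3; Σd² = 40
ρ = 1 − 6Σd² / [n(n²−1)] = 1 − 6×40 / (7×48) = 1 − 240/336 ≈ 0.286

0.286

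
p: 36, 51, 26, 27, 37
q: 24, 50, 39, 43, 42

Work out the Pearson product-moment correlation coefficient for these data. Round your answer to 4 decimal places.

n = 5, Σp = 177, Σq = 198, Σp² = 6671, Σq² = 8210, Σpq = 7143
nΣpq − ΣpΣq = 35715 − 35046 = 669
nΣp² − (Σp)² = 33355 − 31329 = 2026; nΣq² − (Σq)² = 41050 − 39204 = 1846
r = 669 / √(2026 × 1846) = 669 / 1933.9069 ≈ 0.3459

0.3459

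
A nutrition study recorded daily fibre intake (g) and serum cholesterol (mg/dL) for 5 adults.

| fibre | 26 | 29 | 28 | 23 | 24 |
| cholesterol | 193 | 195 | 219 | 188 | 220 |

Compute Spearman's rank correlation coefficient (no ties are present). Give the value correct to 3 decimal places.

0.300

Rank fibre: 3, 5, 4, 1, 2
Rank cholesterol: 2, 3, 4, 1, 5
d = rank(fibre) − rank(cholesterol): 1, 2, 0, 0, -3; Σd² = 14
ρ = 1 − 6Σd² / [n(n²−1)] = 1 − 6×14 / (5×24) = 1 − 84/120 ≈ 0.300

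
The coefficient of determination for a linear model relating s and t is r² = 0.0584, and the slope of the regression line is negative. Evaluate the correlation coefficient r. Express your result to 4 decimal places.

|r| = √0.0584 = 0.2417
The association is negative, so r = −0.2417.

-0.2417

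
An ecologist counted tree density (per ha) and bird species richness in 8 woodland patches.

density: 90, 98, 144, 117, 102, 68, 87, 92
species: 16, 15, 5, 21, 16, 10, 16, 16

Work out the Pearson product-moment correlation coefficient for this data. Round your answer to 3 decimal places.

-0.273

n = 8, Σx = 798, Σy = 115, Σx² = 83190, Σy² = 1815, Σxy = 11263
nΣxy − ΣxΣy = 90104 − 91770 = -1666
nΣx² − (Σx)² = 665520 − 636804 = 28716; nΣy² − (Σy)² = 14520 − 13225 = 1295
r = -1666 / √(28716 × 1295) = -1666 / 6098.1325 ≈ -0.273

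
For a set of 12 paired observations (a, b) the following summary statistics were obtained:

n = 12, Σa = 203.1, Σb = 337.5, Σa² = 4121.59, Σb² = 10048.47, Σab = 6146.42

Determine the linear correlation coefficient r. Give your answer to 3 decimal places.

r = (nΣab − ΣaΣb) / √[(nΣa² − (Σa)²)(nΣb² − (Σb)²)]
Numerator: 12×6146.42 − 203.1×337.5 = 5210.79
Denominator: √[(49459.08 − 41249.61)(120581.64 − 113906.25)] = √[8209.47 × 6675.39] = 7402.7977
r = 5210.79 / 7402.7977 ≈ 0.704

0.704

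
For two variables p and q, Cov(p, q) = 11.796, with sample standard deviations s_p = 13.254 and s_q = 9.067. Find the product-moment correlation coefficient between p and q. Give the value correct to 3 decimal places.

0.098

r = Cov(p,q) / (s_p · s_q) = 11.796 / (13.254 × 9.067)
  = 11.796 / 120.1740 ≈ 0.098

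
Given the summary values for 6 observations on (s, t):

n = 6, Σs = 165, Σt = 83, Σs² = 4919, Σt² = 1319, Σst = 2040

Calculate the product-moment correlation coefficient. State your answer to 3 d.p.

-0.950

r = (nΣst − ΣsΣt) / √[(nΣs² − (Σs)²)(nΣt² − (Σt)²)]
Numerator: 6×2040 − 165×83 = -1455
Denominator: √[(29514 − 27225)(7914 − 6889)] = √[2289 × 1025] = 1531.7392
r = -1455 / 1531.7392 ≈ -0.950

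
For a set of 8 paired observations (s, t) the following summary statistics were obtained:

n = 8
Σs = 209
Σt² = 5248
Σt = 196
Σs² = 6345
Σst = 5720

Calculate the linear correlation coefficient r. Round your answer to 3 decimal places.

r = (nΣst − ΣsΣt) / √[(nΣs² − (Σs)²)(nΣt² − (Σt)²)]
Numerator: 8×5720 − 209×196 = 4796
Denominator: √[(50760 − 43681)(41984 − 38416)] = √[7079 × 3568] = 5025.7210
r = 4796 / 5025.7210 ≈ 0.954

0.954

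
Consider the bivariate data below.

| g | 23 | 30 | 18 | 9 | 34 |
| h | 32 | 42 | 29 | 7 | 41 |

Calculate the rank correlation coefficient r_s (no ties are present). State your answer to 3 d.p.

0.900

Rank g: 3, 4, 2, 1, 5
Rank h: 3, 5, 2, 1, 4
d = rank(g) − rank(h): 0, -1, 0, 0, 1; Σd² = 2
ρ = 1 − 6Σd² / [n(n²−1)] = 1 − 6×2 / (5×24) = 1 − 12/120 ≈ 0.900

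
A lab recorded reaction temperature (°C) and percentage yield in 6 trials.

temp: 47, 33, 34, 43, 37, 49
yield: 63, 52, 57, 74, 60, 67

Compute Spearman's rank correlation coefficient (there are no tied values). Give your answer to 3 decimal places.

Rank temp: 5, 1, 2, 4, 3, 6
Rank yield: 4, 1, 2, 6, 3, 5
d = rank(temp) − rank(yield): 1, 0, 0, -2, 0, 1; Σd² = 6
ρ = 1 − 6Σd² / [n(n²−1)] = 1 − 6×6 / (6×35) = 1 − 36/210 ≈ 0.829

0.829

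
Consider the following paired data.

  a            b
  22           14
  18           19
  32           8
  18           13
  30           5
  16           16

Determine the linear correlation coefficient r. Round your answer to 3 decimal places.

n = 6, Σa = 136, Σb = 75, Σa² = 3312, Σb² = 1071, Σab = 1546
nΣab − ΣaΣb = 9276 − 10200 = -924
nΣa² − (Σa)² = 19872 − 18496 = 1376; nΣb² − (Σb)² = 6426 − 5625 = 801
r = -924 / √(1376 × 801) = -924 / 1049.8457 ≈ -0.880

-0.880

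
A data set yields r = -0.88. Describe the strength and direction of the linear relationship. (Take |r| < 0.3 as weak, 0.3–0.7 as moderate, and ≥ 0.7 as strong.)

strong negative

r = -0.88 < 0 so the relationship is negative.
|r| = 0.88, which falls in the strong range.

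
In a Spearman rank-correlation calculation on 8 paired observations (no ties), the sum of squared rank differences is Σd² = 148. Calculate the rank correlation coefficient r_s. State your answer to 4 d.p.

-0.7619

ρ = 1 − 6Σd² / [n(n²−1)] = 1 − 6×148 / (8×63)
  = 1 − 888/504 = 1 − 1.76190 ≈ -0.7619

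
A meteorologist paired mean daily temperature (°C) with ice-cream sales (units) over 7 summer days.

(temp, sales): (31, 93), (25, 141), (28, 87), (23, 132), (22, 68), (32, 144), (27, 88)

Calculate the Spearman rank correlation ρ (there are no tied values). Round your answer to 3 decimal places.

0.429

Rank temp: 6, 3, 5, 2, 1, 7, 4
Rank sales: 4, 6, 2, 5, 1, 7, 3
d = rank(temp) − rank(sales): 2, -3, 3, -3, 0, 0, 1; Σd² = 32
ρ = 1 − 6Σd² / [n(n²−1)] = 1 − 6×32 / (7×48) = 1 − 192/336 ≈ 0.429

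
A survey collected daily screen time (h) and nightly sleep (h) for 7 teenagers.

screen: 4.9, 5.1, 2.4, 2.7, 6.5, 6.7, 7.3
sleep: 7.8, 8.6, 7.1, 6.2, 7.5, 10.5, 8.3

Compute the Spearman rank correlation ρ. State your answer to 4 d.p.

0.7143

Rank screen: 3, 4, 1, 2, 5, 6, 7
Rank sleep: 4, 6, 2, 1, 3, 7, 5
d = rank(screen) − rank(sleep): -1, -2, -1, 1, 2, -1, 2; Σd² = 16
ρ = 1 − 6Σd² / [n(n²−1)] = 1 − 6×16 / (7×48) = 1 − 96/336 ≈ 0.7143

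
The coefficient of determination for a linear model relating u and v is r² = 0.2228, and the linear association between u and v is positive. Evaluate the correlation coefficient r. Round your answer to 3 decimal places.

|r| = √0.2228 = 0.472
The association is positive, so r = 0.472.

0.472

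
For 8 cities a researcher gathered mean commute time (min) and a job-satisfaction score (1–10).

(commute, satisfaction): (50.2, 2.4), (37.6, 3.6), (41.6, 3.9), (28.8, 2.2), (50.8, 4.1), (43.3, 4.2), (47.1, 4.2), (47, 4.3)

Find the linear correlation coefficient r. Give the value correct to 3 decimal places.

n = 8, Σx = 346.4, Σy = 28.9, Σx² = 15376.74, Σy² = 109.35, Σxy = 1271.5
nΣxy − ΣxΣy = 10172 − 10010.96 = 161.04
nΣx² − (Σx)² = 123013.92 − 119992.96 = 3020.96; nΣy² − (Σy)² = 874.8 − 835.21 = 39.59
r = 161.04 / √(3020.96 × 39.59) = 161.04 / 345.8320 ≈ 0.466

0.466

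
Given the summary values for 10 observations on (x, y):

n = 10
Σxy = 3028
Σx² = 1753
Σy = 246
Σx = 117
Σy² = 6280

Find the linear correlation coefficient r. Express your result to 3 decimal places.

0.506

r = (nΣxy − ΣxΣy) / √[(nΣx² − (Σx)²)(nΣy² − (Σy)²)]
Numerator: 10×3028 − 117×246 = 1498
Denominator: √[(17530 − 13689)(62800 − 60516)] = √[3841 × 2284] = 2961.8987
r = 1498 / 2961.8987 ≈ 0.506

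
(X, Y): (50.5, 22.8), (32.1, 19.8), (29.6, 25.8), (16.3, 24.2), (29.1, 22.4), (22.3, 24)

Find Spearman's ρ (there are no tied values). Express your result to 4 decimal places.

Rank X: 6, 5, 4, 1, 3, 2
Rank Y: 3, 1, 6, 5, 2, 4
d = rank(X) − rank(Y): 3, 4, -2, -4, 1, -2; Σd² = 50
ρ = 1 − 6Σd² / [n(n²−1)] = 1 − 6×50 / (6×35) = 1 − 300/210 ≈ -0.4286

-0.4286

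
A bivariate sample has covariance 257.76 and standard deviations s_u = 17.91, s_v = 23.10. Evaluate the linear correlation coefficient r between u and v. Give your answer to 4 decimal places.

r = Cov(u,v) / (s_u · s_v) = 257.76 / (17.91 × 23.10)
  = 257.76 / 413.7210 ≈ 0.6230

0.6230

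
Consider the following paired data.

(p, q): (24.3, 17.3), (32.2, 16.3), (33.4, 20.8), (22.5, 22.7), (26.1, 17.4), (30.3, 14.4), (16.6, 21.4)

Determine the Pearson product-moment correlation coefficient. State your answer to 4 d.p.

-0.5019

n = 7, Σp = 185.4, Σq = 130.3, Σp² = 5124, Σq² = 2480.99, Σpq = 3396.42
nΣpq − ΣpΣq = 23774.94 − 24157.62 = -382.68
nΣp² − (Σp)² = 35868 − 34373.16 = 1494.84; nΣq² − (Σq)² = 17366.93 − 16978.09 = 388.84
r = -382.68 / √(1494.84 × 388.84) = -382.68 / 762.3999 ≈ -0.5019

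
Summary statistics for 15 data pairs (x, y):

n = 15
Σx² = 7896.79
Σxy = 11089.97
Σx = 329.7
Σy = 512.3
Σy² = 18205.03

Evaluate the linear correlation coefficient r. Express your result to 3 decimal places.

r = (nΣxy − ΣxΣy) / √[(nΣx² − (Σx)²)(nΣy² − (Σy)²)]
Numerator: 15×11089.97 − 329.7×512.3 = -2555.76
Denominator: √[(118451.85 − 108702.09)(273075.45 − 262451.29)] = √[9749.76 × 10624.16] = 10177.5739
r = -2555.76 / 10177.5739 ≈ -0.251

-0.251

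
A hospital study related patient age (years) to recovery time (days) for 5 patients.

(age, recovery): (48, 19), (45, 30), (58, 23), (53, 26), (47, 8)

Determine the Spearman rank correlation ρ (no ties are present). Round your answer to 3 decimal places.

-0.100

Rank age: 3, 1, 5, 4, 2
Rank recovery: 2, 5, 3, 4, 1
d = rank(age) − rank(recovery): 1, -4, 2, 0, 1; Σd² = 22
ρ = 1 − 6Σd² / [n(n²−1)] = 1 − 6×22 / (5×24) = 1 − 132/120 ≈ -0.100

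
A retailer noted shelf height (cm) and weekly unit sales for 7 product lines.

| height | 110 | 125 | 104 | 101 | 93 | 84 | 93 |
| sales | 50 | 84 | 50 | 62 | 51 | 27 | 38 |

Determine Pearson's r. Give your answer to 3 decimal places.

n = 7, Σx = 710, Σy = 362, Σx² = 73096, Σy² = 20674, Σxy = 38007
nΣxy − ΣxΣy = 266049 − 257020 = 9029
nΣx² − (Σx)² = 511672 − 504100 = 7572; nΣy² − (Σy)² = 144718 − 131044 = 13674
r = 9029 / √(7572 × 13674) = 9029 / 10175.4375 ≈ 0.887

0.887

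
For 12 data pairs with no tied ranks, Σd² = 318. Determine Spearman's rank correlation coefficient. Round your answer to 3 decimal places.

ρ = 1 − 6Σd² / [n(n²−1)] = 1 − 6×318 / (12×143)
  = 1 − 1908/1716 = 1 − 1.1119 ≈ -0.112

-0.112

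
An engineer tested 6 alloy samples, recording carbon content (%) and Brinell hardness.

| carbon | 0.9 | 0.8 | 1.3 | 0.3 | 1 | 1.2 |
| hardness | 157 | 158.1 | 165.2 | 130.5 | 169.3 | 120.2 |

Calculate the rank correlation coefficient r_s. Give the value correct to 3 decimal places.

Rank carbon: 3, 2, 6, 1, 4, 5
Rank hardness: 3, 4, 5, 2, 6, 1
d = rank(carbon) − rank(hardness): 0, -2, 1, -1, -2, 4; Σd² = 26
ρ = 1 − 6Σd² / [n(n²−1)] = 1 − 6×26 / (6×35) = 1 − 156/210 ≈ 0.257

0.257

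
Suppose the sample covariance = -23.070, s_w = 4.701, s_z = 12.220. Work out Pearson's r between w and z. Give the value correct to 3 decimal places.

r = Cov(w,z) / (s_w · s_z) = -23.070 / (4.701 × 12.220)
  = -23.070 / 57.4462 ≈ -0.402

-0.402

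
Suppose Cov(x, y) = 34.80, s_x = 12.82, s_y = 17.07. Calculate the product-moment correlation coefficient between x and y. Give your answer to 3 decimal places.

r = Cov(x,y) / (s_x · s_y) = 34.80 / (12.82 × 17.07)
  = 34.80 / 218.8374 ≈ 0.159

0.159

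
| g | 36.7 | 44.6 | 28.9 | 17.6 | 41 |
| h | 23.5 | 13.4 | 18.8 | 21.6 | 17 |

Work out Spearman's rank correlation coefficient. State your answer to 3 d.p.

-0.700

Rank g: 3, 5, 2, 1, 4
Rank h: 5, 1, 3, 4, 2
d = rank(g) − rank(h): -2, 4, -1, -3, 2; Σd² = 34
ρ = 1 − 6Σd² / [n(n²−1)] = 1 − 6×34 / (5×24) = 1 − 204/120 ≈ -0.700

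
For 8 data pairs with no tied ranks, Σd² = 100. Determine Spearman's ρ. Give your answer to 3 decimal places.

ρ = 1 − 6Σd² / [n(n²−1)] = 1 − 6×100 / (8×63)
  = 1 − 600/504 = 1 − 1.1905 ≈ -0.190

-0.190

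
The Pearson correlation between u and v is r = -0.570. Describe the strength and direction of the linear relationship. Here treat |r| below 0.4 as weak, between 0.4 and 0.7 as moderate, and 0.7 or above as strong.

r = -0.570 < 0 so the relationship is negative.
|r| = 0.570, which falls in the moderate range.

moderate negative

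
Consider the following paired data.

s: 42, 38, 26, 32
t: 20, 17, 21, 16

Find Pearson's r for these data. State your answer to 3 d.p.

n = 4, Σs = 138, Σt = 74, Σs² = 4908, Σt² = 1386, Σst = 2544
nΣst − ΣsΣt = 10176 − 10212 = -36
nΣs² − (Σs)² = 19632 − 19044 = 588; nΣt² − (Σt)² = 5544 − 5476 = 68
r = -36 / √(588 × 68) = -36 / 199.9600 ≈ -0.180

-0.180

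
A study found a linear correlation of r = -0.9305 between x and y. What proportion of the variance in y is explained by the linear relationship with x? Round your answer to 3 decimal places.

r² = (-0.9305)² = 0.866

0.866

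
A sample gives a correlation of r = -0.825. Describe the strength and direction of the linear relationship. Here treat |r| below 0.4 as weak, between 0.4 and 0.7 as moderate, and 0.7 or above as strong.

strong negative

r = -0.825 < 0 so the relationship is negative.
|r| = 0.825, which falls in the strong range.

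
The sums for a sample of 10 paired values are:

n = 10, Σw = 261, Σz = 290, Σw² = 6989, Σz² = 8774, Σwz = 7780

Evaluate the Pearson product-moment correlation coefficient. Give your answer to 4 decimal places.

0.8315

r = (nΣwz − ΣwΣz) / √[(nΣw² − (Σw)²)(nΣz² − (Σz)²)]
Numerator: 10×7780 − 261×290 = 2110
Denominator: √[(69890 − 68121)(87740 − 84100)] = √[1769 × 3640] = 2537.5500
r = 2110 / 2537.5500 ≈ 0.8315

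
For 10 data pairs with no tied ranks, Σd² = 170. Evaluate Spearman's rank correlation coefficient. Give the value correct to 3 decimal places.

-0.030

ρ = 1 − 6Σd² / [n(n²−1)] = 1 − 6×170 / (10×99)
  = 1 − 1020/990 = 1 − 1.0303 ≈ -0.030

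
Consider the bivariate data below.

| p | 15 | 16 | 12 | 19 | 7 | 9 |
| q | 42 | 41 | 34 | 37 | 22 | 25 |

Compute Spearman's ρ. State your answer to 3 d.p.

0.771

Rank p: 4, 5, 3, 6, 1, 2
Rank q: 6, 5, 3, 4, 1, 2
d = rank(p) − rank(q): -2, 0, 0, 2, 0, 0; Σd² = 8
ρ = 1 − 6Σd² / [n(n²−1)] = 1 − 6×8 / (6×35) = 1 − 48/210 ≈ 0.771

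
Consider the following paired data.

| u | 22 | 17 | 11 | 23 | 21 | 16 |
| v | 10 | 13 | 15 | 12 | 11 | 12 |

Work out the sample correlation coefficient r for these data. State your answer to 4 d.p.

n = 6, Σu = 110, Σv = 73, Σu² = 2120, Σv² = 903, Σuv = 1305
nΣuv − ΣuΣv = 7830 − 8030 = -200
nΣu² − (Σu)² = 12720 − 12100 = 620; nΣv² − (Σv)² = 5418 − 5329 = 89
r = -200 / √(620 × 89) = -200 / 234.9042 ≈ -0.8514

-0.8514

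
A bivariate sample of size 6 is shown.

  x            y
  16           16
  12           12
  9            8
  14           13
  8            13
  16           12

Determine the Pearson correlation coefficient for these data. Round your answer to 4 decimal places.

n = 6, Σx = 75, Σy = 74, Σx² = 997, Σy² = 946, Σxy = 950
nΣxy − ΣxΣy = 5700 − 5550 = 150
nΣx² − (Σx)² = 5982 − 5625 = 357; nΣy² − (Σy)² = 5676 − 5476 = 200
r = 150 / √(357 × 200) = 150 / 267.2078 ≈ 0.5614

0.5614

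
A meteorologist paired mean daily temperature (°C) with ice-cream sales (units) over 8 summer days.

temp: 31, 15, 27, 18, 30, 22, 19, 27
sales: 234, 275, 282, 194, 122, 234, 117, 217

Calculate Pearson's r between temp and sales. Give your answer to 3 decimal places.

n = 8, Σx = 189, Σy = 1675, Σx² = 4713, Σy² = 377959, Σxy = 39375
nΣxy − ΣxΣy = 315000 − 316575 = -1575
nΣx² − (Σx)² = 37704 − 35721 = 1983; nΣy² − (Σy)² = 3023672 − 2805625 = 218047
r = -1575 / √(1983 × 218047) = -1575 / 20793.9222 ≈ -0.076

-0.076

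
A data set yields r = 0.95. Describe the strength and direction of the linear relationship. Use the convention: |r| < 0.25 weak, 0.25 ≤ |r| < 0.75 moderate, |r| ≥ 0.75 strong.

strong positive

r = 0.95 > 0 so the relationship is positive.
|r| = 0.95, which falls in the strong range.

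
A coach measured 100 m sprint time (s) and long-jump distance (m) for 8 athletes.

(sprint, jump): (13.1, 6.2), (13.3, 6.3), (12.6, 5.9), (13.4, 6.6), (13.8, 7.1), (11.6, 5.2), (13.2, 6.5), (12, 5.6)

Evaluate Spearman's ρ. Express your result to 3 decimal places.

0.976

Rank sprint: 4, 6, 3, 7, 8, 1, 5, 2
Rank jump: 4, 5, 3, 7, 8, 1, 6, 2
d = rank(sprint) − rank(jump): 0, 1, 0, 0, 0, 0, -1, 0; Σd² = 2
ρ = 1 − 6Σd² / [n(n²−1)] = 1 − 6×2 / (8×63) = 1 − 12/504 ≈ 0.976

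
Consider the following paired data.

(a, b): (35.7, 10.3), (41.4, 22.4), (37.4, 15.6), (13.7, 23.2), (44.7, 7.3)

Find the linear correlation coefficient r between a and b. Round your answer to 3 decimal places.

-0.585

n = 5, Σa = 172.9, Σb = 78.8, Σa² = 6572.99, Σb² = 1442.74, Σab = 2522.66
nΣab − ΣaΣb = 12613.3 − 13624.52 = -1011.22
nΣa² − (Σa)² = 32864.95 − 29894.41 = 2970.54; nΣb² − (Σb)² = 7213.7 − 6209.44 = 1004.26
r = -1011.22 / √(2970.54 × 1004.26) = -1011.22 / 1727.1927 ≈ -0.585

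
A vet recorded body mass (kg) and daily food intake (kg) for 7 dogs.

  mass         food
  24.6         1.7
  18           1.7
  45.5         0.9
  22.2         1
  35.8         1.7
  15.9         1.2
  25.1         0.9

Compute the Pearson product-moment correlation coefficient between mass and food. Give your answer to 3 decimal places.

-0.211

n = 7, Σx = 187.1, Σy = 9.1, Σx² = 5656.71, Σy² = 12.73, Σxy = 238.1
nΣxy − ΣxΣy = 1666.7 − 1702.61 = -35.91
nΣx² − (Σx)² = 39596.97 − 35006.41 = 4590.56; nΣy² − (Σy)² = 89.11 − 82.81 = 6.3
r = -35.91 / √(4590.56 × 6.3) = -35.91 / 170.0604 ≈ -0.211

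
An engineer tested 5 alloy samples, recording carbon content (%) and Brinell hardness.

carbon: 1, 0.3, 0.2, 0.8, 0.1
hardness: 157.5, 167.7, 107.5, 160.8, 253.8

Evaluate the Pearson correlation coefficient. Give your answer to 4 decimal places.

-0.2790

n = 5, Σx = 2.4, Σy = 847.3, Σx² = 1.78, Σy² = 154756.87, Σxy = 383.33
nΣxy − ΣxΣy = 1916.65 − 2033.52 = -116.87
nΣx² − (Σx)² = 8.9 − 5.76 = 3.14; nΣy² − (Σy)² = 773784.35 − 717917.29 = 55867.06
r = -116.87 / √(3.14 × 55867.06) = -116.87 / 418.8348 ≈ -0.2790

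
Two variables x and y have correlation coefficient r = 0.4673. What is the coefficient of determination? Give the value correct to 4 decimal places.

0.2184

r² = (0.4673)² = 0.2184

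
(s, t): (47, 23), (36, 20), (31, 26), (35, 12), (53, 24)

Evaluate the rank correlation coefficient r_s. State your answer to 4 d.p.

0.0000

Rank s: 4, 3, 1, 2, 5
Rank t: 3, 2, 5, 1, 4
d = rank(s) − rank(t): 1, 1, -4, 1, 1; Σd² = 20
ρ = 1 − 6Σd² / [n(n²−1)] = 1 − 6×20 / (5×24) = 1 − 120/120 ≈ 0.0000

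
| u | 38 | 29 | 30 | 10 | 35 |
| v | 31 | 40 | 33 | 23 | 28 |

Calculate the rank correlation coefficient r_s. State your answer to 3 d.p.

Rank u: 5, 2, 3, 1, 4
Rank v: 3, 5, 4, 1, 2
d = rank(u) − rank(v): 2, -3, -1, 0, 2; Σd² = 18
ρ = 1 − 6Σd² / [n(n²−1)] = 1 − 6×18 / (5×24) = 1 − 108/120 ≈ 0.100

0.100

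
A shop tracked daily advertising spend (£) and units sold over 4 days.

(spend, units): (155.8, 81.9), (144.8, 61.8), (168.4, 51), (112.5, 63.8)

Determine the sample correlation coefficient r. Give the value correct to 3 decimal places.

-0.114

n = 4, Σx = 581.5, Σy = 258.5, Σx² = 86255.49, Σy² = 17198.29, Σxy = 37474.56
nΣxy − ΣxΣy = 149898.24 − 150317.75 = -419.51
nΣx² − (Σx)² = 345021.96 − 338142.25 = 6879.71; nΣy² − (Σy)² = 68793.16 − 66822.25 = 1970.91
r = -419.51 / √(6879.71 × 1970.91) = -419.51 / 3682.2940 ≈ -0.114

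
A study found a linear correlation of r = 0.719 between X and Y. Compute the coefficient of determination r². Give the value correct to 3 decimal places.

r² = (0.719)² = 0.517

0.517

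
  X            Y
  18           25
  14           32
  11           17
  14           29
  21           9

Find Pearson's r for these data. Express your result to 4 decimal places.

-0.4584

n = 5, ΣX = 78, ΣY = 112, ΣX² = 1278, ΣY² = 2860, ΣXY = 1680
nΣXY − ΣXΣY = 8400 − 8736 = -336
nΣX² − (ΣX)² = 6390 − 6084 = 306; nΣY² − (ΣY)² = 14300 − 12544 = 1756
r = -336 / √(306 × 1756) = -336 / 733.0321 ≈ -0.4584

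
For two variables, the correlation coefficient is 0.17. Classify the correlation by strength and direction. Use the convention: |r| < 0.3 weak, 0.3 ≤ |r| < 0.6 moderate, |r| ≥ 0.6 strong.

r = 0.17 > 0 so the relationship is positive.
|r| = 0.17, which falls in the weak range.

weak positive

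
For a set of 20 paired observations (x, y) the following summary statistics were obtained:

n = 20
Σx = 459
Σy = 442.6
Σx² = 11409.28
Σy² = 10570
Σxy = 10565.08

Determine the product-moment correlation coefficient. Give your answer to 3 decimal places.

0.495

r = (nΣxy − ΣxΣy) / √[(nΣx² − (Σx)²)(nΣy² − (Σy)²)]
Numerator: 20×10565.08 − 459×442.6 = 8148.2
Denominator: √[(228185.6 − 210681)(211400 − 195894.76)] = √[17504.6 × 15505.24] = 16474.6176
r = 8148.2 / 16474.6176 ≈ 0.495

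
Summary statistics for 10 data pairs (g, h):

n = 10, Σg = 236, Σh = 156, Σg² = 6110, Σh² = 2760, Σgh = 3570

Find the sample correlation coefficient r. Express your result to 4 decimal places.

-0.2657

r = (nΣgh − ΣgΣh) / √[(nΣg² − (Σg)²)(nΣh² − (Σh)²)]
Numerator: 10×3570 − 236×156 = -1116
Denominator: √[(61100 − 55696)(27600 − 24336)] = √[5404 × 3264] = 4199.8400
r = -1116 / 4199.8400 ≈ -0.2657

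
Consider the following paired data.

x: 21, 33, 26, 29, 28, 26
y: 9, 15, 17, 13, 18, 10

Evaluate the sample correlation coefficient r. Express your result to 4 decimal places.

0.5399

n = 6, Σx = 163, Σy = 82, Σx² = 4507, Σy² = 1188, Σxy = 2267
nΣxy − ΣxΣy = 13602 − 13366 = 236
nΣx² − (Σx)² = 27042 − 26569 = 473; nΣy² − (Σy)² = 7128 − 6724 = 404
r = 236 / √(473 × 404) = 236 / 437.1407 ≈ 0.5399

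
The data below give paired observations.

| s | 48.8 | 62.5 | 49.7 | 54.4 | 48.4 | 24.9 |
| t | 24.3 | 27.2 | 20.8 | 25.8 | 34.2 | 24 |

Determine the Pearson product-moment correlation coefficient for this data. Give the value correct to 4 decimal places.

n = 6, Σs = 288.7, Σt = 156.3, Σs² = 14679.71, Σt² = 4174.25, Σst = 7576
nΣst − ΣsΣt = 45456 − 45123.81 = 332.19
nΣs² − (Σs)² = 88078.26 − 83347.69 = 4730.57; nΣt² − (Σt)² = 25045.5 − 24429.69 = 615.81
r = 332.19 / √(4730.57 × 615.81) = 332.19 / 1706.7901 ≈ 0.1946

0.1946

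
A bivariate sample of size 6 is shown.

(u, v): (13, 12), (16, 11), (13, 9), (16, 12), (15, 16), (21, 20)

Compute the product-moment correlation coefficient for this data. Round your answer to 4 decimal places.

0.8130

n = 6, Σu = 94, Σv = 80, Σu² = 1516, Σv² = 1146, Σuv = 1301
nΣuv − ΣuΣv = 7806 − 7520 = 286
nΣu² − (Σu)² = 9096 − 8836 = 260; nΣv² − (Σv)² = 6876 − 6400 = 476
r = 286 / √(260 × 476) = 286 / 351.7954 ≈ 0.8130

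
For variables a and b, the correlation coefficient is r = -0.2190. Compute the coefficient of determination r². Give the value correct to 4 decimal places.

r² = (-0.2190)² = 0.0480

0.0480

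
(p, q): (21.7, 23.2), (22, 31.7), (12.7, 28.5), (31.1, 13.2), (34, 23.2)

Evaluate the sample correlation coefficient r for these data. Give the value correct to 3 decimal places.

n = 5, Σp = 121.5, Σq = 119.8, Σp² = 3239.39, Σq² = 3067.86, Σpq = 2762.11
nΣpq − ΣpΣq = 13810.55 − 14555.7 = -745.15
nΣp² − (Σp)² = 16196.95 − 14762.25 = 1434.7; nΣq² − (Σq)² = 15339.3 − 14352.04 = 987.26
r = -745.15 / √(1434.7 × 987.26) = -745.15 / 1190.1353 ≈ -0.626

-0.626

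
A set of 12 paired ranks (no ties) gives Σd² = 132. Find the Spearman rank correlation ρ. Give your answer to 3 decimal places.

0.538

ρ = 1 − 6Σd² / [n(n²−1)] = 1 − 6×132 / (12×143)
  = 1 − 792/1716 = 1 − 0.4615 ≈ 0.538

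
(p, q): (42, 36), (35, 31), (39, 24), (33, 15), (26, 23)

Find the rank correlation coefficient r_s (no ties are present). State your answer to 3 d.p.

0.800

Rank p: 5, 3, 4, 2, 1
Rank q: 5, 4, 3, 1, 2
d = rank(p) − rank(q): 0, -1, 1, 1, -1; Σd² = 4
ρ = 1 − 6Σd² / [n(n²−1)] = 1 − 6×4 / (5×24) = 1 − 24/120 ≈ 0.800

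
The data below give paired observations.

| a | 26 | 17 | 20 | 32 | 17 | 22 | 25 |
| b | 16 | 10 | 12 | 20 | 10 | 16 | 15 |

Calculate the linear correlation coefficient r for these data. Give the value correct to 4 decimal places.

0.9596

n = 7, Σa = 159, Σb = 99, Σa² = 3787, Σb² = 1481, Σab = 2363
nΣab − ΣaΣb = 16541 − 15741 = 800
nΣa² − (Σa)² = 26509 − 25281 = 1228; nΣb² − (Σb)² = 10367 − 9801 = 566
r = 800 / √(1228 × 566) = 800 / 833.6954 ≈ 0.9596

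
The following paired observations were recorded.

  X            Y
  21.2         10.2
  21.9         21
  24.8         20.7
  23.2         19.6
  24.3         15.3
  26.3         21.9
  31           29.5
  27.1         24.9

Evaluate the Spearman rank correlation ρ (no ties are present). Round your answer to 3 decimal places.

0.833

Rank X: 1, 2, 5, 3, 4, 6, 8, 7
Rank Y: 1, 5, 4, 3, 2, 6, 8, 7
d = rank(X) − rank(Y): 0, -3, 1, 0, 2, 0, 0, 0; Σd² = 14
ρ = 1 − 6Σd² / [n(n²−1)] = 1 − 6×14 / (8×63) = 1 − 84/504 ≈ 0.833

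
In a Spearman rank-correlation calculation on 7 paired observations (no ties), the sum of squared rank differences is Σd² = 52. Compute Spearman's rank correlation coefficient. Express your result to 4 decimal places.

ρ = 1 − 6Σd² / [n(n²−1)] = 1 − 6×52 / (7×48)
  = 1 − 312/336 = 1 − 0.92857 ≈ 0.0714

0.0714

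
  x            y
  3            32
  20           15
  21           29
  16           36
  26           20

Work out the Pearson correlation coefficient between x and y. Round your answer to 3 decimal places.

-0.561

n = 5, Σx = 86, Σy = 132, Σx² = 1782, Σy² = 3786, Σxy = 2101
nΣxy − ΣxΣy = 10505 − 11352 = -847
nΣx² − (Σx)² = 8910 − 7396 = 1514; nΣy² − (Σy)² = 18930 − 17424 = 1506
r = -847 / √(1514 × 1506) = -847 / 1509.9947 ≈ -0.561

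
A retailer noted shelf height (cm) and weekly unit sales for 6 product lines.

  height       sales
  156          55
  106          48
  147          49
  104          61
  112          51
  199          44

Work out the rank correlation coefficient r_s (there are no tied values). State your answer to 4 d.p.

Rank height: 5, 2, 4, 1, 3, 6
Rank sales: 5, 2, 3, 6, 4, 1
d = rank(height) − rank(sales): 0, 0, 1, -5, -1, 5; Σd² = 52
ρ = 1 − 6Σd² / [n(n²−1)] = 1 − 6×52 / (6×35) = 1 − 312/210 ≈ -0.4857

-0.4857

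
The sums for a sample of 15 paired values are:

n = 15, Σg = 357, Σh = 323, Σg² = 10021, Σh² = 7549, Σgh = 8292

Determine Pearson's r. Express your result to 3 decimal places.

r = (nΣgh − ΣgΣh) / √[(nΣg² − (Σg)²)(nΣh² − (Σh)²)]
Numerator: 15×8292 − 357×323 = 9069
Denominator: √[(150315 − 127449)(113235 − 104329)] = √[22866 × 8906] = 14270.4098
r = 9069 / 14270.4098 ≈ 0.636

0.636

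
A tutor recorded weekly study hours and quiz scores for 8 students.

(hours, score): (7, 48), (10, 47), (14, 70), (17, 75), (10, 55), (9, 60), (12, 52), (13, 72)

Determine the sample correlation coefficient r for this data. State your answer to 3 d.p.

0.820

n = 8, Σx = 92, Σy = 479, Σx² = 1128, Σy² = 29551, Σxy = 5711
nΣxy − ΣxΣy = 45688 − 44068 = 1620
nΣx² − (Σx)² = 9024 − 8464 = 560; nΣy² − (Σy)² = 236408 − 229441 = 6967
r = 1620 / √(560 × 6967) = 1620 / 1975.2266 ≈ 0.820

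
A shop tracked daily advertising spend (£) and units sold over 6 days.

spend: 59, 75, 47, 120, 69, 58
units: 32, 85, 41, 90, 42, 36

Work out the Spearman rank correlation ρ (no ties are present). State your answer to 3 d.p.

0.771

Rank spend: 3, 5, 1, 6, 4, 2
Rank units: 1, 5, 3, 6, 4, 2
d = rank(spend) − rank(units): 2, 0, -2, 0, 0, 0; Σd² = 8
ρ = 1 − 6Σd² / [n(n²−1)] = 1 − 6×8 / (6×35) = 1 − 48/210 ≈ 0.771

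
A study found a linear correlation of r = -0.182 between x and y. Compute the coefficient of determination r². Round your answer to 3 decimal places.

r² = (-0.182)² = 0.033

0.033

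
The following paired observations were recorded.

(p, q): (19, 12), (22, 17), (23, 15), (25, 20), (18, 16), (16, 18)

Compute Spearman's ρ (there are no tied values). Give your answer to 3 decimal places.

0.143

Rank p: 3, 4, 5, 6, 2, 1
Rank q: 1, 4, 2, 6, 3, 5
d = rank(p) − rank(q): 2, 0, 3, 0, -1, -4; Σd² = 30
ρ = 1 − 6Σd² / [n(n²−1)] = 1 − 6×30 / (6×35) = 1 − 180/210 ≈ 0.143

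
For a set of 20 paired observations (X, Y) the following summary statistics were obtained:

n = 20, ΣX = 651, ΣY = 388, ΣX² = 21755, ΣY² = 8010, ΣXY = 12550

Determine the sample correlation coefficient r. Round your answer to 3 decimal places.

r = (nΣXY − ΣXΣY) / √[(nΣX² − (ΣX)²)(nΣY² − (ΣY)²)]
Numerator: 20×12550 − 651×388 = -1588
Denominator: √[(435100 − 423801)(160200 − 150544)] = √[11299 × 9656] = 10445.2450
r = -1588 / 10445.2450 ≈ -0.152

-0.152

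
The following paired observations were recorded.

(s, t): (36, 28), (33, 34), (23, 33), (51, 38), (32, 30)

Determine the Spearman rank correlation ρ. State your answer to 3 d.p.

Rank s: 4, 3, 1, 5, 2
Rank t: 1, 4, 3, 5, 2
d = rank(s) − rank(t): 3, -1, -2, 0, 0; Σd² = 14
ρ = 1 − 6Σd² / [n(n²−1)] = 1 − 6×14 / (5×24) = 1 − 84/120 ≈ 0.300

0.300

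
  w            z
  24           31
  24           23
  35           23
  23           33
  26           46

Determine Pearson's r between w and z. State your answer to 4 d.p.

n = 5, Σw = 132, Σz = 156, Σw² = 3582, Σz² = 5224, Σwz = 4056
nΣwz − ΣwΣz = 20280 − 20592 = -312
nΣw² − (Σw)² = 17910 − 17424 = 486; nΣz² − (Σz)² = 26120 − 24336 = 1784
r = -312 / √(486 × 1784) = -312 / 931.1412 ≈ -0.3351

-0.3351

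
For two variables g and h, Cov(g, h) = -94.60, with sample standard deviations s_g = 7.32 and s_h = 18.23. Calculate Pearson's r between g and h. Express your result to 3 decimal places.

-0.709

r = Cov(g,h) / (s_g · s_h) = -94.60 / (7.32 × 18.23)
  = -94.60 / 133.4436 ≈ -0.709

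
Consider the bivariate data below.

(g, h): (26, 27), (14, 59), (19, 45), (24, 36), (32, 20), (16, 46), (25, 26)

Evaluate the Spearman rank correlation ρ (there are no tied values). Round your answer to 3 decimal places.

Rank g: 6, 1, 3, 4, 7, 2, 5
Rank h: 3, 7, 5, 4, 1, 6, 2
d = rank(g) − rank(h): 3, -6, -2, 0, 6, -4, 3; Σd² = 110
ρ = 1 − 6Σd² / [n(n²−1)] = 1 − 6×110 / (7×48) = 1 − 660/336 ≈ -0.964

-0.964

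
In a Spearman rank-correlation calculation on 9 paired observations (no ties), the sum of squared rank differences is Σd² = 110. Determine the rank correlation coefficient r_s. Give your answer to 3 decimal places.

0.083

ρ = 1 − 6Σd² / [n(n²−1)] = 1 − 6×110 / (9×80)
  = 1 − 660/720 = 1 − 0.9167 ≈ 0.083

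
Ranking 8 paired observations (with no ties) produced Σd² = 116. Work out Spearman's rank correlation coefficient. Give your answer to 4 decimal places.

ρ = 1 − 6Σd² / [n(n²−1)] = 1 − 6×116 / (8×63)
  = 1 − 696/504 = 1 − 1.38095 ≈ -0.3810

-0.3810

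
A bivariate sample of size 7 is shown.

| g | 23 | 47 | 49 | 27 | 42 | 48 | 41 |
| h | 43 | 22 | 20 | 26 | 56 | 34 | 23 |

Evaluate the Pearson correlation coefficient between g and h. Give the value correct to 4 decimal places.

-0.2780

n = 7, Σg = 277, Σh = 224, Σg² = 11617, Σh² = 8230, Σgh = 8632
nΣgh − ΣgΣh = 60424 − 62048 = -1624
nΣg² − (Σg)² = 81319 − 76729 = 4590; nΣh² − (Σh)² = 57610 − 50176 = 7434
r = -1624 / √(4590 × 7434) = -1624 / 5841.4091 ≈ -0.2780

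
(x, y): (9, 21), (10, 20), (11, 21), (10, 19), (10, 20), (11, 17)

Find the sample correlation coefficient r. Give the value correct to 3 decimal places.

n = 6, Σx = 61, Σy = 118, Σx² = 623, Σy² = 2332, Σxy = 1197
nΣxy − ΣxΣy = 7182 − 7198 = -16
nΣx² − (Σx)² = 3738 − 3721 = 17; nΣy² − (Σy)² = 13992 − 13924 = 68
r = -16 / √(17 × 68) = -16 / 34.0000 ≈ -0.471

-0.471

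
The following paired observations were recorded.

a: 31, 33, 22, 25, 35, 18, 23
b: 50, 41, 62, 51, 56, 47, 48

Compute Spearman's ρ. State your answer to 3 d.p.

0.036

Rank a: 5, 6, 2, 4, 7, 1, 3
Rank b: 4, 1, 7, 5, 6, 2, 3
d = rank(a) − rank(b): 1, 5, -5, -1, 1, -1, 0; Σd² = 54
ρ = 1 − 6Σd² / [n(n²−1)] = 1 − 6×54 / (7×48) = 1 − 324/336 ≈ 0.036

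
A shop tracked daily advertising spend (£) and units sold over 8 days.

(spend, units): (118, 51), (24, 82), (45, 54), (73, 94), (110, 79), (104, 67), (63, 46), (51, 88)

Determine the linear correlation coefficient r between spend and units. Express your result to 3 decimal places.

n = 8, Σx = 588, Σy = 561, Σx² = 51340, Σy² = 41667, Σxy = 40322
nΣxy − ΣxΣy = 322576 − 329868 = -7292
nΣx² − (Σx)² = 410720 − 345744 = 64976; nΣy² − (Σy)² = 333336 − 314721 = 18615
r = -7292 / √(64976 × 18615) = -7292 / 34778.2725 ≈ -0.210

-0.210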